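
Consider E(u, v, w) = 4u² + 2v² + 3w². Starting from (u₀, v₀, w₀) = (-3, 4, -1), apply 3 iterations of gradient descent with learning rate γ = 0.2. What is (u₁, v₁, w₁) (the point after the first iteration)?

∇E = (8u, 4v, 6w)
Step 1: at (-3, 4, -1), ∇E = (-24, 16, -6) → (-3, 4, -1) − 0.2·(-24, 16, -6) = (1.8, 0.8, 0.2)

(1.8, 0.8, 0.2)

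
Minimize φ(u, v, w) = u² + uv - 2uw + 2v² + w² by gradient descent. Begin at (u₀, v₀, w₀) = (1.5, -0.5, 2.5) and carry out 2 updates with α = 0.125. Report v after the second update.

-0.4453125

∇φ = (2u + v - 2w, u + 4v, -2u + 2w)
(u₁, v₁, w₁) = (1.5, -0.5, 2.5) − 0.125·(-2.5, -0.5, 2) = (1.8125, -0.4375, 2.25)
(u₂, v₂, w₂) = (1.8125, -0.4375, 2.25) − 0.125·(-1.3125, 0.0625, 0.875) = (1.9765625, -0.4453125, 2.140625)
v = -0.4453125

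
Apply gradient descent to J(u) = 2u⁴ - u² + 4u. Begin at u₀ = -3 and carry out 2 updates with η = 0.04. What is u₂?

J′(u) = 8u³ - 2u + 4
u₁ = -3 − 0.04·(-206) = 5.24
u₂ = 5.24 − 0.04·1144.542592 = -40.54170368

-40.54170368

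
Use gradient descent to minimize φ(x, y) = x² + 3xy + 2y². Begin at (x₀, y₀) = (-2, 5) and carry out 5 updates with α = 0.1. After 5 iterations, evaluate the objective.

-1.9679429279

∇φ = (2x + 3y, 3x + 4y)
(x₁, y₁) = (-2, 5) − 0.1·(11, 14) = (-3.1, 3.6)
(x₂, y₂) = (-3.1, 3.6) − 0.1·(4.6, 5.1) = (-3.56, 3.09)
(x₃, y₃) = (-3.56, 3.09) − 0.1·(2.15, 1.68) = (-3.775, 2.922)
(x₄, y₄) = (-3.775, 2.922) − 0.1·(1.216, 0.363) = (-3.8966, 2.8857)
(x₅, y₅) = (-3.8966, 2.8857) − 0.1·(0.8639, -0.147) = (-3.98299, 2.9004)
φ(-3.98299, 2.9004) = -1.9679429279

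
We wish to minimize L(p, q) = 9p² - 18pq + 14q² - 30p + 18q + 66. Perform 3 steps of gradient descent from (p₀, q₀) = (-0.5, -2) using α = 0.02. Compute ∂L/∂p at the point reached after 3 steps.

-12.045504

∇L = (18p - 18q - 30, -18p + 28q + 18)
(p₁, q₁) = (-0.5, -2) − 0.02·(-3, -29) = (-0.44, -1.42)
(p₂, q₂) = (-0.44, -1.42) − 0.02·(-12.36, -13.84) = (-0.1928, -1.1432)
(p₃, q₃) = (-0.1928, -1.1432) − 0.02·(-12.8928, -10.5392) = (0.065056, -0.932416)
∂L/∂p at (0.065056, -0.932416) = -12.045504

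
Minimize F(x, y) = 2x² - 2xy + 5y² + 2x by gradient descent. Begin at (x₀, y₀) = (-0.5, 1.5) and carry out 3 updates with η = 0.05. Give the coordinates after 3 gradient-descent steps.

(-0.3165, 0.1265)

∇F = (4x - 2y + 2, -2x + 10y)
Step 1: at (-0.5, 1.5), ∇F = (-3, 16) → (-0.5, 1.5) − 0.05·(-3, 16) = (-0.35, 0.7)
Step 2: at (-0.35, 0.7), ∇F = (-0.8, 7.7) → (-0.35, 0.7) − 0.05·(-0.8, 7.7) = (-0.31, 0.315)
Step 3: at (-0.31, 0.315), ∇F = (0.13, 3.77) → (-0.31, 0.315) − 0.05·(0.13, 3.77) = (-0.3165, 0.1265)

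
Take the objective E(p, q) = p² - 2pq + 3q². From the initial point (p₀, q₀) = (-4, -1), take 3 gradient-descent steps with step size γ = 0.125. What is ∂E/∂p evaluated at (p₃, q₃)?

∇E = (2p - 2q, -2p + 6q)
(p₁, q₁) = (-4, -1) − 0.125·(-6, 2) = (-3.25, -1.25)
(p₂, q₂) = (-3.25, -1.25) − 0.125·(-4, -1) = (-2.75, -1.125)
(p₃, q₃) = (-2.75, -1.125) − 0.125·(-3.25, -1.25) = (-2.34375, -0.96875)
∂E/∂p at (-2.34375, -0.96875) = -2.75

-2.75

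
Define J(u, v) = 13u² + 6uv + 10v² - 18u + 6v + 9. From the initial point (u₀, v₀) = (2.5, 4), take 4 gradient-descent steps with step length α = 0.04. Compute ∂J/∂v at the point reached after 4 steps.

0.6835328

∇J = (26u + 6v - 18, 6u + 20v + 6)
Step 1: at (2.5, 4), ∇J = (71, 101) → (2.5, 4) − 0.04·(71, 101) = (-0.34, -0.04)
Step 2: at (-0.34, -0.04), ∇J = (-27.08, 3.16) → (-0.34, -0.04) − 0.04·(-27.08, 3.16) = (0.7432, -0.1664)
Step 3: at (0.7432, -0.1664), ∇J = (0.3248, 7.1312) → (0.7432, -0.1664) − 0.04·(0.3248, 7.1312) = (0.730208, -0.451648)
Step 4: at (0.730208, -0.451648), ∇J = (-1.72448, 1.348288) → (0.730208, -0.451648) − 0.04·(-1.72448, 1.348288) = (0.7991872, -0.50557952)
∂J/∂v at (0.7991872, -0.50557952) = 0.6835328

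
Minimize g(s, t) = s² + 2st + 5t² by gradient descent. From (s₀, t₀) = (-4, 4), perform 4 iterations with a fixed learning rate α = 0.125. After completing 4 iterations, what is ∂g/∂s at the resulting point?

-3

∇g = (2s + 2t, 2s + 10t)
(s₁, t₁) = (-4, 4) − 0.125·(0, 32) = (-4, 0)
(s₂, t₂) = (-4, 0) − 0.125·(-8, -8) = (-3, 1)
(s₃, t₃) = (-3, 1) − 0.125·(-4, 4) = (-2.5, 0.5)
(s₄, t₄) = (-2.5, 0.5) − 0.125·(-4, 0) = (-2, 0.5)
∂g/∂s at (-2, 0.5) = -3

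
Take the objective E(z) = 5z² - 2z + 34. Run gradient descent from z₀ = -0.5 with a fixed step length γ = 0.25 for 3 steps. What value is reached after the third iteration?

E′(z) = 10z - 2
Step 1: E′(-0.5) = -7; z₁ = -0.5 − 0.25·(-7) = 1.25
Step 2: E′(1.25) = 10.5; z₂ = 1.25 − 0.25·10.5 = -1.375
Step 3: E′(-1.375) = -15.75; z₃ = -1.375 − 0.25·(-15.75) = 2.5625

2.5625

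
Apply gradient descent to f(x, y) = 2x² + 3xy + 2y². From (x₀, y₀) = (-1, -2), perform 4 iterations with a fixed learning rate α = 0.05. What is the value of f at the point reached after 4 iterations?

0.667720688125

∇f = (4x + 3y, 3x + 4y)
Step 1: at (-1, -2), ∇f = (-10, -11) → (-1, -2) − 0.05·(-10, -11) = (-0.5, -1.45)
Step 2: at (-0.5, -1.45), ∇f = (-6.35, -7.3) → (-0.5, -1.45) − 0.05·(-6.35, -7.3) = (-0.1825, -1.085)
Step 3: at (-0.1825, -1.085), ∇f = (-3.985, -4.8875) → (-0.1825, -1.085) − 0.05·(-3.985, -4.8875) = (0.01675, -0.840625)
Step 4: at (0.01675, -0.840625), ∇f = (-2.454875, -3.31225) → (0.01675, -0.840625) − 0.05·(-2.454875, -3.31225) = (0.13949375, -0.6750125)
f(0.13949375, -0.6750125) = 0.667720688125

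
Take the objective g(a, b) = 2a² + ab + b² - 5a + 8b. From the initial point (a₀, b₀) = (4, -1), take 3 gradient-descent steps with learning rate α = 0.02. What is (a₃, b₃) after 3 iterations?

∇g = (4a + b - 5, a + 2b + 8)
(a₁, b₁) = (4, -1) − 0.02·(10, 10) = (3.8, -1.2)
(a₂, b₂) = (3.8, -1.2) − 0.02·(9, 9.4) = (3.62, -1.388)
(a₃, b₃) = (3.62, -1.388) − 0.02·(8.092, 8.844) = (3.45816, -1.56488)

(3.45816, -1.56488)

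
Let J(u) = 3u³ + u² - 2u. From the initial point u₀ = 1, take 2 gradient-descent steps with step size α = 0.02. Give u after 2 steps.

J′(u) = 9u² + 2u - 2
u₁ = 1 − 0.02·9 = 0.82
u₂ = 0.82 − 0.02·5.6916 = 0.706168

0.706168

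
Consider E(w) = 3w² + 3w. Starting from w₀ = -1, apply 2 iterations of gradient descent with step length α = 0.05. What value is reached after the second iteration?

-0.745

E′(w) = 6w + 3
w₁ = -1 − 0.05·(-3) = -0.85
w₂ = -0.85 − 0.05·(-2.1) = -0.745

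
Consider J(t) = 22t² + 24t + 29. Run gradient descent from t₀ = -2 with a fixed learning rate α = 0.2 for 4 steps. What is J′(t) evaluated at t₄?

J′(t) = 44t + 24
t₁ = -2 − 0.2·(-64) = 10.8
t₂ = 10.8 − 0.2·499.2 = -89.04
t₃ = -89.04 − 0.2·(-3893.76) = 689.712
t₄ = 689.712 − 0.2·30371.328 = -5384.5536
J′(t) at (-5384.5536) = -236896.3584

-236896.3584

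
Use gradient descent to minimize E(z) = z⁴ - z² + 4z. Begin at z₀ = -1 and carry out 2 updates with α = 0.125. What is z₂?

-1.0859375

E′(z) = 4z³ - 2z + 4
z₁ = -1 − 0.125·2 = -1.25
z₂ = -1.25 − 0.125·(-1.3125) = -1.0859375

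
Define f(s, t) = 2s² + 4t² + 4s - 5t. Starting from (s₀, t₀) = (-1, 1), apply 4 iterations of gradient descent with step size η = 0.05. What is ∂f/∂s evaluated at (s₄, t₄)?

∇f = (4s + 4, 8t - 5)
(s₁, t₁) = (-1, 1) − 0.05·(0, 3) = (-1, 0.85)
(s₂, t₂) = (-1, 0.85) − 0.05·(0, 1.8) = (-1, 0.76)
(s₃, t₃) = (-1, 0.76) − 0.05·(0, 1.08) = (-1, 0.706)
(s₄, t₄) = (-1, 0.706) − 0.05·(0, 0.648) = (-1, 0.6736)
∂f/∂s at (-1, 0.6736) = 0

0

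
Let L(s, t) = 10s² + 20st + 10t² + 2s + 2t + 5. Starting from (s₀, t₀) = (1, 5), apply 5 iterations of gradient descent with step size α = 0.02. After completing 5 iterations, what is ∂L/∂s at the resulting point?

0.03904

∇L = (20s + 20t + 2, 20s + 20t + 2)
Step 1: at (1, 5), ∇L = (122, 122) → (1, 5) − 0.02·(122, 122) = (-1.44, 2.56)
Step 2: at (-1.44, 2.56), ∇L = (24.4, 24.4) → (-1.44, 2.56) − 0.02·(24.4, 24.4) = (-1.928, 2.072)
Step 3: at (-1.928, 2.072), ∇L = (4.88, 4.88) → (-1.928, 2.072) − 0.02·(4.88, 4.88) = (-2.0256, 1.9744)
Step 4: at (-2.0256, 1.9744), ∇L = (0.976, 0.976) → (-2.0256, 1.9744) − 0.02·(0.976, 0.976) = (-2.04512, 1.95488)
Step 5: at (-2.04512, 1.95488), ∇L = (0.1952, 0.1952) → (-2.04512, 1.95488) − 0.02·(0.1952, 0.1952) = (-2.049024, 1.950976)
∂L/∂s at (-2.049024, 1.950976) = 0.03904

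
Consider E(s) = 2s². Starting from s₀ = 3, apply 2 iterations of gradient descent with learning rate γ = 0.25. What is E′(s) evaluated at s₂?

E′(s) = 4s
s₁ = 3 − 0.25·12 = 0
s₂ = 0 − 0.25·0 = 0
E′(s) at (0) = 0

0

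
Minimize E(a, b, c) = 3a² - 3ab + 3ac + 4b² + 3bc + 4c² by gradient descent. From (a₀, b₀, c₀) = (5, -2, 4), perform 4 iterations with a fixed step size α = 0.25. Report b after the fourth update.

∇E = (6a - 3b + 3c, -3a + 8b + 3c, 3a + 3b + 8c)
Step 1: at (5, -2, 4), ∇E = (48, -19, 41) → (5, -2, 4) − 0.25·(48, -19, 41) = (-7, 2.75, -6.25)
Step 2: at (-7, 2.75, -6.25), ∇E = (-69, 24.25, -62.75) → (-7, 2.75, -6.25) − 0.25·(-69, 24.25, -62.75) = (10.25, -3.3125, 9.4375)
Step 3: at (10.25, -3.3125, 9.4375), ∇E = (99.75, -28.9375, 96.3125) → (10.25, -3.3125, 9.4375) − 0.25·(99.75, -28.9375, 96.3125) = (-14.6875, 3.921875, -14.640625)
Step 4: at (-14.6875, 3.921875, -14.640625), ∇E = (-143.8125, 31.515625, -149.421875) → (-14.6875, 3.921875, -14.640625) − 0.25·(-143.8125, 31.515625, -149.421875) = (21.265625, -3.95703125, 22.71484375)
b = -3.95703125

-3.95703125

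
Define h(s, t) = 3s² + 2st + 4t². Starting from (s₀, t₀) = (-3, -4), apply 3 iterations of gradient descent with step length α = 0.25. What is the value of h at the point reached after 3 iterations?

576.171875

∇h = (6s + 2t, 2s + 8t)
Step 1: at (-3, -4), ∇h = (-26, -38) → (-3, -4) − 0.25·(-26, -38) = (3.5, 5.5)
Step 2: at (3.5, 5.5), ∇h = (32, 51) → (3.5, 5.5) − 0.25·(32, 51) = (-4.5, -7.25)
Step 3: at (-4.5, -7.25), ∇h = (-41.5, -67) → (-4.5, -7.25) − 0.25·(-41.5, -67) = (5.875, 9.5)
h(5.875, 9.5) = 576.171875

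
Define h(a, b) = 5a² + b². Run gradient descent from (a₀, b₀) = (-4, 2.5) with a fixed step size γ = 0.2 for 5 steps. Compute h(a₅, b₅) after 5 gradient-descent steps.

∇h = (10a, 2b)
Step 1: at (-4, 2.5), ∇h = (-40, 5) → (-4, 2.5) − 0.2·(-40, 5) = (4, 1.5)
Step 2: at (4, 1.5), ∇h = (40, 3) → (4, 1.5) − 0.2·(40, 3) = (-4, 0.9)
Step 3: at (-4, 0.9), ∇h = (-40, 1.8) → (-4, 0.9) − 0.2·(-40, 1.8) = (4, 0.54)
Step 4: at (4, 0.54), ∇h = (40, 1.08) → (4, 0.54) − 0.2·(40, 1.08) = (-4, 0.324)
Step 5: at (-4, 0.324), ∇h = (-40, 0.648) → (-4, 0.324) − 0.2·(-40, 0.648) = (4, 0.1944)
h(4, 0.1944) = 80.03779136

80.03779136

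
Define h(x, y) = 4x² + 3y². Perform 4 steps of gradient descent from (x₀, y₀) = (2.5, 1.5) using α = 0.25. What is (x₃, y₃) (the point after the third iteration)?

(-2.5, -0.1875)

∇h = (8x, 6y)
Step 1: at (2.5, 1.5), ∇h = (20, 9) → (2.5, 1.5) − 0.25·(20, 9) = (-2.5, -0.75)
Step 2: at (-2.5, -0.75), ∇h = (-20, -4.5) → (-2.5, -0.75) − 0.25·(-20, -4.5) = (2.5, 0.375)
Step 3: at (2.5, 0.375), ∇h = (20, 2.25) → (2.5, 0.375) − 0.25·(20, 2.25) = (-2.5, -0.1875)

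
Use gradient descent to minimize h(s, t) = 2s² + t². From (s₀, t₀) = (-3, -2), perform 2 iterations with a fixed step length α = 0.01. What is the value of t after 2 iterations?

∇h = (4s, 2t)
Step 1: at (-3, -2), ∇h = (-12, -4) → (-3, -2) − 0.01·(-12, -4) = (-2.88, -1.96)
Step 2: at (-2.88, -1.96), ∇h = (-11.52, -3.92) → (-2.88, -1.96) − 0.01·(-11.52, -3.92) = (-2.7648, -1.9208)
t = -1.9208

-1.9208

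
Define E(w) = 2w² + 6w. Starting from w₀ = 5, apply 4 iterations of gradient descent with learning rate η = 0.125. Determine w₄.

-1.09375

E′(w) = 4w + 6
Step 1: E′(5) = 26; w₁ = 5 − 0.125·26 = 1.75
Step 2: E′(1.75) = 13; w₂ = 1.75 − 0.125·13 = 0.125
Step 3: E′(0.125) = 6.5; w₃ = 0.125 − 0.125·6.5 = -0.6875
Step 4: E′(-0.6875) = 3.25; w₄ = -0.6875 − 0.125·3.25 = -1.09375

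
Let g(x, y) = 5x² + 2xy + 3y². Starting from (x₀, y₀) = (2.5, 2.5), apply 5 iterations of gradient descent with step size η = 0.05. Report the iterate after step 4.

(-0.023, 0.433)

∇g = (10x + 2y, 2x + 6y)
(x₁, y₁) = (2.5, 2.5) − 0.05·(30, 20) = (1, 1.5)
(x₂, y₂) = (1, 1.5) − 0.05·(13, 11) = (0.35, 0.95)
(x₃, y₃) = (0.35, 0.95) − 0.05·(5.4, 6.4) = (0.08, 0.63)
(x₄, y₄) = (0.08, 0.63) − 0.05·(2.06, 3.94) = (-0.023, 0.433)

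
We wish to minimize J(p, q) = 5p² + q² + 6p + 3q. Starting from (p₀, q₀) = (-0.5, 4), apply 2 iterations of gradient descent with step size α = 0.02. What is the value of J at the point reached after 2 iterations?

21.66321344

∇J = (10p + 6, 2q + 3)
Step 1: at (-0.5, 4), ∇J = (1, 11) → (-0.5, 4) − 0.02·(1, 11) = (-0.52, 3.78)
Step 2: at (-0.52, 3.78), ∇J = (0.8, 10.56) → (-0.52, 3.78) − 0.02·(0.8, 10.56) = (-0.536, 3.5688)
J(-0.536, 3.5688) = 21.66321344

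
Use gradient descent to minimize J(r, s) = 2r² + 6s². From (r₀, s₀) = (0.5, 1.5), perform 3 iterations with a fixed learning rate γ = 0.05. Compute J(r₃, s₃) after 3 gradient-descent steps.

0.186368

∇J = (4r, 12s)
Step 1: at (0.5, 1.5), ∇J = (2, 18) → (0.5, 1.5) − 0.05·(2, 18) = (0.4, 0.6)
Step 2: at (0.4, 0.6), ∇J = (1.6, 7.2) → (0.4, 0.6) − 0.05·(1.6, 7.2) = (0.32, 0.24)
Step 3: at (0.32, 0.24), ∇J = (1.28, 2.88) → (0.32, 0.24) − 0.05·(1.28, 2.88) = (0.256, 0.096)
J(0.256, 0.096) = 0.186368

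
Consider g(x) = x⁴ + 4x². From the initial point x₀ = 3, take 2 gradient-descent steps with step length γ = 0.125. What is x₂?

1230.1875

g′(x) = 4x³ + 8x
Step 1: g′(3) = 132; x₁ = 3 − 0.125·132 = -13.5
Step 2: g′(-13.5) = -9949.5; x₂ = -13.5 − 0.125·(-9949.5) = 1230.1875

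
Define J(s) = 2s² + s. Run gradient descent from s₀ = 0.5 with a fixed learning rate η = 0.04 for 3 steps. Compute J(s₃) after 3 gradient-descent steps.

0.270210285568

J′(s) = 4s + 1
Step 1: J′(0.5) = 3; s₁ = 0.5 − 0.04·3 = 0.38
Step 2: J′(0.38) = 2.52; s₂ = 0.38 − 0.04·2.52 = 0.2792
Step 3: J′(0.2792) = 2.1168; s₃ = 0.2792 − 0.04·2.1168 = 0.194528
J(0.194528) = 0.270210285568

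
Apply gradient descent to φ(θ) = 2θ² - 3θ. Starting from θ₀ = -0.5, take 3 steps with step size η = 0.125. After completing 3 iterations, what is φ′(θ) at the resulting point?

φ′(θ) = 4θ - 3
θ₁ = -0.5 − 0.125·(-5) = 0.125
θ₂ = 0.125 − 0.125·(-2.5) = 0.4375
θ₃ = 0.4375 − 0.125·(-1.25) = 0.59375
φ′(θ) at (0.59375) = -0.625

-0.625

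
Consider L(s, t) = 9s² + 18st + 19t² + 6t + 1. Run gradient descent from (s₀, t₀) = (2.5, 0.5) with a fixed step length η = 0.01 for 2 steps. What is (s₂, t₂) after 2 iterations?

(1.6432, -0.5368)

∇L = (18s + 18t, 18s + 38t + 6)
(s₁, t₁) = (2.5, 0.5) − 0.01·(54, 70) = (1.96, -0.2)
(s₂, t₂) = (1.96, -0.2) − 0.01·(31.68, 33.68) = (1.6432, -0.5368)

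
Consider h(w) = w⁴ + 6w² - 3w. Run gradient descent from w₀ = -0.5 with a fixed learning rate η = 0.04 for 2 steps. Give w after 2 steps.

h′(w) = 4w³ + 12w - 3
w₁ = -0.5 − 0.04·(-9.5) = -0.12
w₂ = -0.12 − 0.04·(-4.446912) = 0.05787648

0.05787648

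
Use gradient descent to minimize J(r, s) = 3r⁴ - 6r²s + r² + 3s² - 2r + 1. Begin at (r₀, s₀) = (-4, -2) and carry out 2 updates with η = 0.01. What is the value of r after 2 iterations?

∇J = (12r³ - 12rs + 2r - 2, -6r² + 6s)
(r₁, s₁) = (-4, -2) − 0.01·(-874, -108) = (4.74, -0.92)
(r₂, s₂) = (4.74, -0.92) − 0.01·(1337.766688, -140.3256) = (-8.63766688, 0.483256)
r = -8.63766688

-8.63766688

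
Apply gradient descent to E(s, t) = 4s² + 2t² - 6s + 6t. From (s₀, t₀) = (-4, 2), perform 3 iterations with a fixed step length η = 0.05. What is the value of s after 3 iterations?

-0.276

∇E = (8s - 6, 4t + 6)
Step 1: at (-4, 2), ∇E = (-38, 14) → (-4, 2) − 0.05·(-38, 14) = (-2.1, 1.3)
Step 2: at (-2.1, 1.3), ∇E = (-22.8, 11.2) → (-2.1, 1.3) − 0.05·(-22.8, 11.2) = (-0.96, 0.74)
Step 3: at (-0.96, 0.74), ∇E = (-13.68, 8.96) → (-0.96, 0.74) − 0.05·(-13.68, 8.96) = (-0.276, 0.292)
s = -0.276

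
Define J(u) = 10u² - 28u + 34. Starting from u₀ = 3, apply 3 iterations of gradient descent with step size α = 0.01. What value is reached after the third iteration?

2.2192

J′(u) = 20u - 28
Step 1: J′(3) = 32; u₁ = 3 − 0.01·32 = 2.68
Step 2: J′(2.68) = 25.6; u₂ = 2.68 − 0.01·25.6 = 2.424
Step 3: J′(2.424) = 20.48; u₃ = 2.424 − 0.01·20.48 = 2.2192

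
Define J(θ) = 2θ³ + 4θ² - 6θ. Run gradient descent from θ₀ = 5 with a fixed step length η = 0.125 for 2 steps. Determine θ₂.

J′(θ) = 6θ² + 8θ - 6
θ₁ = 5 − 0.125·184 = -18
θ₂ = -18 − 0.125·1794 = -242.25

-242.25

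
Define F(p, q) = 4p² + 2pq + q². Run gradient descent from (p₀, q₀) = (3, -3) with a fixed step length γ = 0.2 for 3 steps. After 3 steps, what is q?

∇F = (8p + 2q, 2p + 2q)
Step 1: at (3, -3), ∇F = (18, 0) → (3, -3) − 0.2·(18, 0) = (-0.6, -3)
Step 2: at (-0.6, -3), ∇F = (-10.8, -7.2) → (-0.6, -3) − 0.2·(-10.8, -7.2) = (1.56, -1.56)
Step 3: at (1.56, -1.56), ∇F = (9.36, 0) → (1.56, -1.56) − 0.2·(9.36, 0) = (-0.312, -1.56)
q = -1.56

-1.56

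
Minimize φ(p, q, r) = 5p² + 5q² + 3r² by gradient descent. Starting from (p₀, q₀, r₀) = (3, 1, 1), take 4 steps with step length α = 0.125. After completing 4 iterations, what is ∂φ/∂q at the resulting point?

∇φ = (10p, 10q, 6r)
(p₁, q₁, r₁) = (3, 1, 1) − 0.125·(30, 10, 6) = (-0.75, -0.25, 0.25)
(p₂, q₂, r₂) = (-0.75, -0.25, 0.25) − 0.125·(-7.5, -2.5, 1.5) = (0.1875, 0.0625, 0.0625)
(p₃, q₃, r₃) = (0.1875, 0.0625, 0.0625) − 0.125·(1.875, 0.625, 0.375) = (-0.046875, -0.015625, 0.015625)
(p₄, q₄, r₄) = (-0.046875, -0.015625, 0.015625) − 0.125·(-0.46875, -0.15625, 0.09375) = (0.01171875, 0.00390625, 0.00390625)
∂φ/∂q at (0.01171875, 0.00390625, 0.00390625) = 0.0390625

0.0390625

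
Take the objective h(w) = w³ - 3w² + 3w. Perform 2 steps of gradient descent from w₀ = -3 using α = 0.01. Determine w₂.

h′(w) = 3w² - 6w + 3
Step 1: h′(-3) = 48; w₁ = -3 − 0.01·48 = -3.48
Step 2: h′(-3.48) = 60.2112; w₂ = -3.48 − 0.01·60.2112 = -4.082112

-4.082112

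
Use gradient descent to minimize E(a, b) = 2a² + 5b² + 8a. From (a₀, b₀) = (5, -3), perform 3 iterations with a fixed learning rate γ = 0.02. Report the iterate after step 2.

∇E = (4a + 8, 10b)
(a₁, b₁) = (5, -3) − 0.02·(28, -30) = (4.44, -2.4)
(a₂, b₂) = (4.44, -2.4) − 0.02·(25.76, -24) = (3.9248, -1.92)

(3.9248, -1.92)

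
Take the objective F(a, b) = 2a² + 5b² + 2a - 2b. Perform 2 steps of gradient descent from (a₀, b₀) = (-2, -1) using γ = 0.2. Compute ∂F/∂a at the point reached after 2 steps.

∇F = (4a + 2, 10b - 2)
Step 1: at (-2, -1), ∇F = (-6, -12) → (-2, -1) − 0.2·(-6, -12) = (-0.8, 1.4)
Step 2: at (-0.8, 1.4), ∇F = (-1.2, 12) → (-0.8, 1.4) − 0.2·(-1.2, 12) = (-0.56, -1)
∂F/∂a at (-0.56, -1) = -0.24

-0.24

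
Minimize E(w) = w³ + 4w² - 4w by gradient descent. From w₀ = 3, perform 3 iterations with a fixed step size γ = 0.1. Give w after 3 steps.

0.0432253

E′(w) = 3w² + 8w - 4
Step 1: E′(3) = 47; w₁ = 3 − 0.1·47 = -1.7
Step 2: E′(-1.7) = -8.93; w₂ = -1.7 − 0.1·(-8.93) = -0.807
Step 3: E′(-0.807) = -8.502253; w₃ = -0.807 − 0.1·(-8.502253) = 0.0432253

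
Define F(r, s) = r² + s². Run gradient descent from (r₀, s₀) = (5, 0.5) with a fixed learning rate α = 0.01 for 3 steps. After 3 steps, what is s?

0.470596

∇F = (2r, 2s)
Step 1: at (5, 0.5), ∇F = (10, 1) → (5, 0.5) − 0.01·(10, 1) = (4.9, 0.49)
Step 2: at (4.9, 0.49), ∇F = (9.8, 0.98) → (4.9, 0.49) − 0.01·(9.8, 0.98) = (4.802, 0.4802)
Step 3: at (4.802, 0.4802), ∇F = (9.604, 0.9604) → (4.802, 0.4802) − 0.01·(9.604, 0.9604) = (4.70596, 0.470596)
s = 0.470596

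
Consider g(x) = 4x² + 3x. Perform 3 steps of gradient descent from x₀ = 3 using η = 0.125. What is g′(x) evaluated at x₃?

0

g′(x) = 8x + 3
Step 1: g′(3) = 27; x₁ = 3 − 0.125·27 = -0.375
Step 2: g′(-0.375) = 0; x₂ = -0.375 − 0.125·0 = -0.375
Step 3: g′(-0.375) = 0; x₃ = -0.375 − 0.125·0 = -0.375
g′(x) at (-0.375) = 0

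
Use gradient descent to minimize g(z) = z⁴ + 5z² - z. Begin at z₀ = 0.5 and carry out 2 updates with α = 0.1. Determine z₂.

0.09995

g′(z) = 4z³ + 10z - 1
z₁ = 0.5 − 0.1·4.5 = 0.05
z₂ = 0.05 − 0.1·(-0.4995) = 0.09995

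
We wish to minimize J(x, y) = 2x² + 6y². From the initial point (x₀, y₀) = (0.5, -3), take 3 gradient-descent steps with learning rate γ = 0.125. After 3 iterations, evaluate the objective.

0.8515625

∇J = (4x, 12y)
Step 1: at (0.5, -3), ∇J = (2, -36) → (0.5, -3) − 0.125·(2, -36) = (0.25, 1.5)
Step 2: at (0.25, 1.5), ∇J = (1, 18) → (0.25, 1.5) − 0.125·(1, 18) = (0.125, -0.75)
Step 3: at (0.125, -0.75), ∇J = (0.5, -9) → (0.125, -0.75) − 0.125·(0.5, -9) = (0.0625, 0.375)
J(0.0625, 0.375) = 0.8515625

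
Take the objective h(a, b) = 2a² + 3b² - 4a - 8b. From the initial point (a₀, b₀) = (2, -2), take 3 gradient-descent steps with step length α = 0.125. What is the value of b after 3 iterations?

∇h = (4a - 4, 6b - 8)
(a₁, b₁) = (2, -2) − 0.125·(4, -20) = (1.5, 0.5)
(a₂, b₂) = (1.5, 0.5) − 0.125·(2, -5) = (1.25, 1.125)
(a₃, b₃) = (1.25, 1.125) − 0.125·(1, -1.25) = (1.125, 1.28125)
b = 1.28125

1.28125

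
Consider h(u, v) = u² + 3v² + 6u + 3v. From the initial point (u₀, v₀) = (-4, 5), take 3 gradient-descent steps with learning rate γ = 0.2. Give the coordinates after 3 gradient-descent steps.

(-3.216, -0.544)

∇h = (2u + 6, 6v + 3)
(u₁, v₁) = (-4, 5) − 0.2·(-2, 33) = (-3.6, -1.6)
(u₂, v₂) = (-3.6, -1.6) − 0.2·(-1.2, -6.6) = (-3.36, -0.28)
(u₃, v₃) = (-3.36, -0.28) − 0.2·(-0.72, 1.32) = (-3.216, -0.544)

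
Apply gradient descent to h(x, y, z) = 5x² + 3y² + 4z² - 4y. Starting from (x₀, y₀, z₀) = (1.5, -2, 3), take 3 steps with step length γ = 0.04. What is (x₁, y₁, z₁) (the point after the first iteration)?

∇h = (10x, 6y - 4, 8z)
(x₁, y₁, z₁) = (1.5, -2, 3) − 0.04·(15, -16, 24) = (0.9, -1.36, 2.04)

(0.9, -1.36, 2.04)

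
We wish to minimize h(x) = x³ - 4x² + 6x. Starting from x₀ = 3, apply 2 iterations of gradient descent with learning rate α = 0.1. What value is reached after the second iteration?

1.857

h′(x) = 3x² - 8x + 6
Step 1: h′(3) = 9; x₁ = 3 − 0.1·9 = 2.1
Step 2: h′(2.1) = 2.43; x₂ = 2.1 − 0.1·2.43 = 1.857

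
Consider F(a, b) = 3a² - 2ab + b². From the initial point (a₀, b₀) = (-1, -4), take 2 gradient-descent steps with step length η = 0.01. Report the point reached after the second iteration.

(-1.0376, -3.8816)

∇F = (6a - 2b, -2a + 2b)
Step 1: at (-1, -4), ∇F = (2, -6) → (-1, -4) − 0.01·(2, -6) = (-1.02, -3.94)
Step 2: at (-1.02, -3.94), ∇F = (1.76, -5.84) → (-1.02, -3.94) − 0.01·(1.76, -5.84) = (-1.0376, -3.8816)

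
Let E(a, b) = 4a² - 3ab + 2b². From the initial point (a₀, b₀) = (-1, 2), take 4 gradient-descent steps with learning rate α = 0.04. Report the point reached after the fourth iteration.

∇E = (8a - 3b, -3a + 4b)
(a₁, b₁) = (-1, 2) − 0.04·(-14, 11) = (-0.44, 1.56)
(a₂, b₂) = (-0.44, 1.56) − 0.04·(-8.2, 7.56) = (-0.112, 1.2576)
(a₃, b₃) = (-0.112, 1.2576) − 0.04·(-4.6688, 5.3664) = (0.074752, 1.042944)
(a₄, b₄) = (0.074752, 1.042944) − 0.04·(-2.530816, 3.94752) = (0.17598464, 0.8850432)

(0.17598464, 0.8850432)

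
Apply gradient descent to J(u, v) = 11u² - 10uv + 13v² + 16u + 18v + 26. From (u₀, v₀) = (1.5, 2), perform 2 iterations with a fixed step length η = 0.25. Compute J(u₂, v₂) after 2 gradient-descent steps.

∇J = (22u - 10v + 16, -10u + 26v + 18)
Step 1: at (1.5, 2), ∇J = (29, 55) → (1.5, 2) − 0.25·(29, 55) = (-5.75, -11.75)
Step 2: at (-5.75, -11.75), ∇J = (7, -230) → (-5.75, -11.75) − 0.25·(7, -230) = (-7.5, 45.75)
J(-7.5, 45.75) = 31989.3125

31989.3125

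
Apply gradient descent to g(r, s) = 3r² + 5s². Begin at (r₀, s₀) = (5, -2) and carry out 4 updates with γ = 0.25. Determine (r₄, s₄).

∇g = (6r, 10s)
(r₁, s₁) = (5, -2) − 0.25·(30, -20) = (-2.5, 3)
(r₂, s₂) = (-2.5, 3) − 0.25·(-15, 30) = (1.25, -4.5)
(r₃, s₃) = (1.25, -4.5) − 0.25·(7.5, -45) = (-0.625, 6.75)
(r₄, s₄) = (-0.625, 6.75) − 0.25·(-3.75, 67.5) = (0.3125, -10.125)

(0.3125, -10.125)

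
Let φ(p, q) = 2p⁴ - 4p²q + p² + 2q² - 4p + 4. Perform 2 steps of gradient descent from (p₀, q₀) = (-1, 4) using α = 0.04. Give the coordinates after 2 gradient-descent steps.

∇φ = (8p³ - 8pq + 2p - 4, -4p² + 4q)
(p₁, q₁) = (-1, 4) − 0.04·(18, 12) = (-1.72, 3.52)
(p₂, q₂) = (-1.72, 3.52) − 0.04·(0.287616, 2.2464) = (-1.73150464, 3.430144)

(-1.73150464, 3.430144)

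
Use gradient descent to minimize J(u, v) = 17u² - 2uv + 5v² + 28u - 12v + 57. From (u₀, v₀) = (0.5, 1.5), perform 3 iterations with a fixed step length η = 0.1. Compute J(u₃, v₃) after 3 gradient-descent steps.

5106.026176

∇J = (34u - 2v + 28, -2u + 10v - 12)
(u₁, v₁) = (0.5, 1.5) − 0.1·(42, 2) = (-3.7, 1.3)
(u₂, v₂) = (-3.7, 1.3) − 0.1·(-100.4, 8.4) = (6.34, 0.46)
(u₃, v₃) = (6.34, 0.46) − 0.1·(242.64, -20.08) = (-17.924, 2.468)
J(-17.924, 2.468) = 5106.026176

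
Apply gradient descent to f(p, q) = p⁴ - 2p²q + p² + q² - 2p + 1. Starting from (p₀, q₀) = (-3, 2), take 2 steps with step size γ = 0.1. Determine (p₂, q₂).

∇f = (4p³ - 4pq + 2p - 2, -2p² + 2q)
(p₁, q₁) = (-3, 2) − 0.1·(-92, -14) = (6.2, 3.4)
(p₂, q₂) = (6.2, 3.4) − 0.1·(879.392, -70.08) = (-81.7392, 10.408)

(-81.7392, 10.408)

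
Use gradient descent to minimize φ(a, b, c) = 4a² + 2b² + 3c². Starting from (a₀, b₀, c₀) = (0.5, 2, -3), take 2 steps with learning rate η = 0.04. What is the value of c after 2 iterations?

∇φ = (8a, 4b, 6c)
Step 1: at (0.5, 2, -3), ∇φ = (4, 8, -18) → (0.5, 2, -3) − 0.04·(4, 8, -18) = (0.34, 1.68, -2.28)
Step 2: at (0.34, 1.68, -2.28), ∇φ = (2.72, 6.72, -13.68) → (0.34, 1.68, -2.28) − 0.04·(2.72, 6.72, -13.68) = (0.2312, 1.4112, -1.7328)
c = -1.7328

-1.7328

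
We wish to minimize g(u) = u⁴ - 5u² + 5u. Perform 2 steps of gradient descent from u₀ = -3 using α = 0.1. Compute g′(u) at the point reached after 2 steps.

-53025.059013783808

g′(u) = 4u³ - 10u + 5
Step 1: g′(-3) = -73; u₁ = -3 − 0.1·(-73) = 4.3
Step 2: g′(4.3) = 280.028; u₂ = 4.3 − 0.1·280.028 = -23.7028
g′(u) at (-23.7028) = -53025.059013783808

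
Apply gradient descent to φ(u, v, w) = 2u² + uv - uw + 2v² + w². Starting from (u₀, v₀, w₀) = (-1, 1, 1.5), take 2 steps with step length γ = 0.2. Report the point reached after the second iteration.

(0.04, 0.1, 0.4)

∇φ = (4u + v - w, u + 4v, -u + 2w)
(u₁, v₁, w₁) = (-1, 1, 1.5) − 0.2·(-4.5, 3, 4) = (-0.1, 0.4, 0.7)
(u₂, v₂, w₂) = (-0.1, 0.4, 0.7) − 0.2·(-0.7, 1.5, 1.5) = (0.04, 0.1, 0.4)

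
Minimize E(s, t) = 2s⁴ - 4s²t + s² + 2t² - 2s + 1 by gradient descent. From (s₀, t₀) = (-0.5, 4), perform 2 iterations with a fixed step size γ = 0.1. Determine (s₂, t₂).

(-0.6296, 2.656)

∇E = (8s³ - 8st + 2s - 2, -4s² + 4t)
Step 1: at (-0.5, 4), ∇E = (12, 15) → (-0.5, 4) − 0.1·(12, 15) = (-1.7, 2.5)
Step 2: at (-1.7, 2.5), ∇E = (-10.704, -1.56) → (-1.7, 2.5) − 0.1·(-10.704, -1.56) = (-0.6296, 2.656)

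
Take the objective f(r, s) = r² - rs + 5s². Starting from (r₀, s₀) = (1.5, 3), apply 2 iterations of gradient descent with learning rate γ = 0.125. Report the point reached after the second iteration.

∇f = (2r - s, -r + 10s)
(r₁, s₁) = (1.5, 3) − 0.125·(0, 28.5) = (1.5, -0.5625)
(r₂, s₂) = (1.5, -0.5625) − 0.125·(3.5625, -7.125) = (1.0546875, 0.328125)

(1.0546875, 0.328125)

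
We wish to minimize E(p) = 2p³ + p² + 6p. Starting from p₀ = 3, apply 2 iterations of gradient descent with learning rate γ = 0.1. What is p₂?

-11.256

E′(p) = 6p² + 2p + 6
Step 1: E′(3) = 66; p₁ = 3 − 0.1·66 = -3.6
Step 2: E′(-3.6) = 76.56; p₂ = -3.6 − 0.1·76.56 = -11.256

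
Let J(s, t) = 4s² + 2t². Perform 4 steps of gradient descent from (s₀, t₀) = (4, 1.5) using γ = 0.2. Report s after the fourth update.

∇J = (8s, 4t)
(s₁, t₁) = (4, 1.5) − 0.2·(32, 6) = (-2.4, 0.3)
(s₂, t₂) = (-2.4, 0.3) − 0.2·(-19.2, 1.2) = (1.44, 0.06)
(s₃, t₃) = (1.44, 0.06) − 0.2·(11.52, 0.24) = (-0.864, 0.012)
(s₄, t₄) = (-0.864, 0.012) − 0.2·(-6.912, 0.048) = (0.5184, 0.0024)
s = 0.5184

0.5184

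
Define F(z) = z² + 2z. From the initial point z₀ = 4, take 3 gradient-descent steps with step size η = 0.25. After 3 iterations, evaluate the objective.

-0.609375

F′(z) = 2z + 2
Step 1: F′(4) = 10; z₁ = 4 − 0.25·10 = 1.5
Step 2: F′(1.5) = 5; z₂ = 1.5 − 0.25·5 = 0.25
Step 3: F′(0.25) = 2.5; z₃ = 0.25 − 0.25·2.5 = -0.375
F(-0.375) = -0.609375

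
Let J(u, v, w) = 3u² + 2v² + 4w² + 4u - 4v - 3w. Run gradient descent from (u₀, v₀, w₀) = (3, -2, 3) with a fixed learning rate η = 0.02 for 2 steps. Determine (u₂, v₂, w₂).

∇J = (6u + 4, 4v - 4, 8w - 3)
Step 1: at (3, -2, 3), ∇J = (22, -12, 21) → (3, -2, 3) − 0.02·(22, -12, 21) = (2.56, -1.76, 2.58)
Step 2: at (2.56, -1.76, 2.58), ∇J = (19.36, -11.04, 17.64) → (2.56, -1.76, 2.58) − 0.02·(19.36, -11.04, 17.64) = (2.1728, -1.5392, 2.2272)

(2.1728, -1.5392, 2.2272)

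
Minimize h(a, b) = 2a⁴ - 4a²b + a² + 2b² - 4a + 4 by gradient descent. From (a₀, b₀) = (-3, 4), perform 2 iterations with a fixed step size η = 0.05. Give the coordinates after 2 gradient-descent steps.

(-6.8, 6.45)

∇h = (8a³ - 8ab + 2a - 4, -4a² + 4b)
Step 1: at (-3, 4), ∇h = (-130, -20) → (-3, 4) − 0.05·(-130, -20) = (3.5, 5)
Step 2: at (3.5, 5), ∇h = (206, -29) → (3.5, 5) − 0.05·(206, -29) = (-6.8, 6.45)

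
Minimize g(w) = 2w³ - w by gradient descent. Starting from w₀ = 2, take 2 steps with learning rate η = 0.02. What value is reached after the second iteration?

1.275408

g′(w) = 6w² - 1
Step 1: g′(2) = 23; w₁ = 2 − 0.02·23 = 1.54
Step 2: g′(1.54) = 13.2296; w₂ = 1.54 − 0.02·13.2296 = 1.275408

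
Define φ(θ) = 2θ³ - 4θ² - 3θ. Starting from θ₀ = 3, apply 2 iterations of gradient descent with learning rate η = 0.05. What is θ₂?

1.64325

φ′(θ) = 6θ² - 8θ - 3
Step 1: φ′(3) = 27; θ₁ = 3 − 0.05·27 = 1.65
Step 2: φ′(1.65) = 0.135; θ₂ = 1.65 − 0.05·0.135 = 1.64325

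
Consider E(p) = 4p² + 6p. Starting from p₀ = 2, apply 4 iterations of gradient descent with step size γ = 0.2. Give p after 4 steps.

E′(p) = 8p + 6
p₁ = 2 − 0.2·22 = -2.4
p₂ = -2.4 − 0.2·(-13.2) = 0.24
p₃ = 0.24 − 0.2·7.92 = -1.344
p₄ = -1.344 − 0.2·(-4.752) = -0.3936

-0.3936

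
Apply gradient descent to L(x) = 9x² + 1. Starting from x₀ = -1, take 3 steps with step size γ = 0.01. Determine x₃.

-0.551368

L′(x) = 18x
x₁ = -1 − 0.01·(-18) = -0.82
x₂ = -0.82 − 0.01·(-14.76) = -0.6724
x₃ = -0.6724 − 0.01·(-12.1032) = -0.551368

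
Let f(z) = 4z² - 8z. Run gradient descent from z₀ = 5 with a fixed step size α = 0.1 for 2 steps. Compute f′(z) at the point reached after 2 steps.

f′(z) = 8z - 8
z₁ = 5 − 0.1·32 = 1.8
z₂ = 1.8 − 0.1·6.4 = 1.16
f′(z) at (1.16) = 1.28

1.28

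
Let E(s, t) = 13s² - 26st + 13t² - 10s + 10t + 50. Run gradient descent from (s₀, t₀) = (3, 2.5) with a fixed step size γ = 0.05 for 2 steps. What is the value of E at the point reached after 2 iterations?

49.2112

∇E = (26s - 26t - 10, -26s + 26t + 10)
Step 1: at (3, 2.5), ∇E = (3, -3) → (3, 2.5) − 0.05·(3, -3) = (2.85, 2.65)
Step 2: at (2.85, 2.65), ∇E = (-4.8, 4.8) → (2.85, 2.65) − 0.05·(-4.8, 4.8) = (3.09, 2.41)
E(3.09, 2.41) = 49.2112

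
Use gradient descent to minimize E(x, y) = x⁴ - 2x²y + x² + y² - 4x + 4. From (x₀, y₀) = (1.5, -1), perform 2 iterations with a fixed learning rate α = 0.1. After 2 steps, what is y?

∇E = (4x³ - 4xy + 2x - 4, -2x² + 2y)
Step 1: at (1.5, -1), ∇E = (18.5, -6.5) → (1.5, -1) − 0.1·(18.5, -6.5) = (-0.35, -0.35)
Step 2: at (-0.35, -0.35), ∇E = (-5.3615, -0.945) → (-0.35, -0.35) − 0.1·(-5.3615, -0.945) = (0.18615, -0.2555)
y = -0.2555

-0.2555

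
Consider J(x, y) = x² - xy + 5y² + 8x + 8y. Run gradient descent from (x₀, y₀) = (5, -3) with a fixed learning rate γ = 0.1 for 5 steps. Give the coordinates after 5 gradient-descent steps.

∇J = (2x - y + 8, -x + 10y + 8)
Step 1: at (5, -3), ∇J = (21, -27) → (5, -3) − 0.1·(21, -27) = (2.9, -0.3)
Step 2: at (2.9, -0.3), ∇J = (14.1, 2.1) → (2.9, -0.3) − 0.1·(14.1, 2.1) = (1.49, -0.51)
Step 3: at (1.49, -0.51), ∇J = (11.49, 1.41) → (1.49, -0.51) − 0.1·(11.49, 1.41) = (0.341, -0.651)
Step 4: at (0.341, -0.651), ∇J = (9.333, 1.149) → (0.341, -0.651) − 0.1·(9.333, 1.149) = (-0.5923, -0.7659)
Step 5: at (-0.5923, -0.7659), ∇J = (7.5813, 0.9333) → (-0.5923, -0.7659) − 0.1·(7.5813, 0.9333) = (-1.35043, -0.85923)

(-1.35043, -0.85923)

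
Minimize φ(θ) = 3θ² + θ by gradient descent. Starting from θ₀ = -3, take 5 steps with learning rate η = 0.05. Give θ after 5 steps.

φ′(θ) = 6θ + 1
Step 1: φ′(-3) = -17; θ₁ = -3 − 0.05·(-17) = -2.15
Step 2: φ′(-2.15) = -11.9; θ₂ = -2.15 − 0.05·(-11.9) = -1.555
Step 3: φ′(-1.555) = -8.33; θ₃ = -1.555 − 0.05·(-8.33) = -1.1385
Step 4: φ′(-1.1385) = -5.831; θ₄ = -1.1385 − 0.05·(-5.831) = -0.84695
Step 5: φ′(-0.84695) = -4.0817; θ₅ = -0.84695 − 0.05·(-4.0817) = -0.642865

-0.642865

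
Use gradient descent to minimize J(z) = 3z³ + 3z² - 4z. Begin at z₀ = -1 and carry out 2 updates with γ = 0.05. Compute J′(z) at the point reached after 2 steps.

-2.397021109375

J′(z) = 9z² + 6z - 4
Step 1: J′(-1) = -1; z₁ = -1 − 0.05·(-1) = -0.95
Step 2: J′(-0.95) = -1.5775; z₂ = -0.95 − 0.05·(-1.5775) = -0.871125
J′(z) at (-0.871125) = -2.397021109375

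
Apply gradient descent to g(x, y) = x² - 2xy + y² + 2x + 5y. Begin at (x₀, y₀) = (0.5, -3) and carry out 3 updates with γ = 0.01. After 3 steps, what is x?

0.236512

∇g = (2x - 2y + 2, -2x + 2y + 5)
(x₁, y₁) = (0.5, -3) − 0.01·(9, -2) = (0.41, -2.98)
(x₂, y₂) = (0.41, -2.98) − 0.01·(8.78, -1.78) = (0.3222, -2.9622)
(x₃, y₃) = (0.3222, -2.9622) − 0.01·(8.5688, -1.5688) = (0.236512, -2.946512)
x = 0.236512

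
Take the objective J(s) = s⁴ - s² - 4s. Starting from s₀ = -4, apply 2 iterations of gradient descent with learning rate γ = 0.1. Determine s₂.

-3785.4112

J′(s) = 4s³ - 2s - 4
Step 1: J′(-4) = -252; s₁ = -4 − 0.1·(-252) = 21.2
Step 2: J′(21.2) = 38066.112; s₂ = 21.2 − 0.1·38066.112 = -3785.4112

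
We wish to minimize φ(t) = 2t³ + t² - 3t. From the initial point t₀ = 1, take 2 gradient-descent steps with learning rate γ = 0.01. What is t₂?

φ′(t) = 6t² + 2t - 3
Step 1: φ′(1) = 5; t₁ = 1 − 0.01·5 = 0.95
Step 2: φ′(0.95) = 4.315; t₂ = 0.95 − 0.01·4.315 = 0.90685

0.90685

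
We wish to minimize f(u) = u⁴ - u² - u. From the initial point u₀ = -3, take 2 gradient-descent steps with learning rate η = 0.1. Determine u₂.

f′(u) = 4u³ - 2u - 1
Step 1: f′(-3) = -103; u₁ = -3 − 0.1·(-103) = 7.3
Step 2: f′(7.3) = 1540.468; u₂ = 7.3 − 0.1·1540.468 = -146.7468

-146.7468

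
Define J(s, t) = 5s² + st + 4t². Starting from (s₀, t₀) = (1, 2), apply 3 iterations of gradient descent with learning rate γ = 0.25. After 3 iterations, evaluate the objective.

∇J = (10s + t, s + 8t)
Step 1: at (1, 2), ∇J = (12, 17) → (1, 2) − 0.25·(12, 17) = (-2, -2.25)
Step 2: at (-2, -2.25), ∇J = (-22.25, -20) → (-2, -2.25) − 0.25·(-22.25, -20) = (3.5625, 2.75)
Step 3: at (3.5625, 2.75), ∇J = (38.375, 25.5625) → (3.5625, 2.75) − 0.25·(38.375, 25.5625) = (-6.03125, -3.640625)
J(-6.03125, -3.640625) = 256.85400390625

256.85400390625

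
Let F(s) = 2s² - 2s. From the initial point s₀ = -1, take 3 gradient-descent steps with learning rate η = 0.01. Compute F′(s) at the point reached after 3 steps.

F′(s) = 4s - 2
s₁ = -1 − 0.01·(-6) = -0.94
s₂ = -0.94 − 0.01·(-5.76) = -0.8824
s₃ = -0.8824 − 0.01·(-5.5296) = -0.827104
F′(s) at (-0.827104) = -5.308416

-5.308416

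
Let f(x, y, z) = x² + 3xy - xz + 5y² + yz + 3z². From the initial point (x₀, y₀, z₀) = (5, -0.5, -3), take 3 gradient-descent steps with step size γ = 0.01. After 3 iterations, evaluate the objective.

∇f = (2x + 3y - z, 3x + 10y + z, -x + y + 6z)
(x₁, y₁, z₁) = (5, -0.5, -3) − 0.01·(11.5, 7, -23.5) = (4.885, -0.57, -2.765)
(x₂, y₂, z₂) = (4.885, -0.57, -2.765) − 0.01·(10.825, 6.19, -22.045) = (4.77675, -0.6319, -2.54455)
(x₃, y₃, z₃) = (4.77675, -0.6319, -2.54455) − 0.01·(10.20235, 5.4667, -20.67595) = (4.6747265, -0.686567, -2.3377905)
f(4.6747265, -0.686567, -2.3377905) = 43.51077450815325

43.51077450815325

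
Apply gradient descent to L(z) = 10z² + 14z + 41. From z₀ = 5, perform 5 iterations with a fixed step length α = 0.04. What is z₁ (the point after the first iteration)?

0.44

L′(z) = 20z + 14
z₁ = 5 − 0.04·114 = 0.44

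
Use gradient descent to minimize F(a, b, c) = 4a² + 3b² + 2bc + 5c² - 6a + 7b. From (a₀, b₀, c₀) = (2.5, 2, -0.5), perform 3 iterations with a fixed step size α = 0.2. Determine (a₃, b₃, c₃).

(0.372, -1.584, -0.556)

∇F = (8a - 6, 6b + 2c + 7, 2b + 10c)
(a₁, b₁, c₁) = (2.5, 2, -0.5) − 0.2·(14, 18, -1) = (-0.3, -1.6, -0.3)
(a₂, b₂, c₂) = (-0.3, -1.6, -0.3) − 0.2·(-8.4, -3.2, -6.2) = (1.38, -0.96, 0.94)
(a₃, b₃, c₃) = (1.38, -0.96, 0.94) − 0.2·(5.04, 3.12, 7.48) = (0.372, -1.584, -0.556)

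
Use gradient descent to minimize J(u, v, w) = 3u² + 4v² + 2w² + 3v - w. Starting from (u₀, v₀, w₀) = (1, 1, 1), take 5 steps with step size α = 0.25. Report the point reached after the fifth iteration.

(-0.03125, -1.75, 0.25)

∇J = (6u, 8v + 3, 4w - 1)
Step 1: at (1, 1, 1), ∇J = (6, 11, 3) → (1, 1, 1) − 0.25·(6, 11, 3) = (-0.5, -1.75, 0.25)
Step 2: at (-0.5, -1.75, 0.25), ∇J = (-3, -11, 0) → (-0.5, -1.75, 0.25) − 0.25·(-3, -11, 0) = (0.25, 1, 0.25)
Step 3: at (0.25, 1, 0.25), ∇J = (1.5, 11, 0) → (0.25, 1, 0.25) − 0.25·(1.5, 11, 0) = (-0.125, -1.75, 0.25)
Step 4: at (-0.125, -1.75, 0.25), ∇J = (-0.75, -11, 0) → (-0.125, -1.75, 0.25) − 0.25·(-0.75, -11, 0) = (0.0625, 1, 0.25)
Step 5: at (0.0625, 1, 0.25), ∇J = (0.375, 11, 0) → (0.0625, 1, 0.25) − 0.25·(0.375, 11, 0) = (-0.03125, -1.75, 0.25)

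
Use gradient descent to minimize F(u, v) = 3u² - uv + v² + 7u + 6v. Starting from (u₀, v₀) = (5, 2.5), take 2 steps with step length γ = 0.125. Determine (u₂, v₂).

∇F = (6u - v + 7, -u + 2v + 6)
Step 1: at (5, 2.5), ∇F = (34.5, 6) → (5, 2.5) − 0.125·(34.5, 6) = (0.6875, 1.75)
Step 2: at (0.6875, 1.75), ∇F = (9.375, 8.8125) → (0.6875, 1.75) − 0.125·(9.375, 8.8125) = (-0.484375, 0.6484375)

(-0.484375, 0.6484375)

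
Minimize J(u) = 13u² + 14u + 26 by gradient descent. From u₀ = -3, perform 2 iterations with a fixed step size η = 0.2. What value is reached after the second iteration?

-43.96

J′(u) = 26u + 14
u₁ = -3 − 0.2·(-64) = 9.8
u₂ = 9.8 − 0.2·268.8 = -43.96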